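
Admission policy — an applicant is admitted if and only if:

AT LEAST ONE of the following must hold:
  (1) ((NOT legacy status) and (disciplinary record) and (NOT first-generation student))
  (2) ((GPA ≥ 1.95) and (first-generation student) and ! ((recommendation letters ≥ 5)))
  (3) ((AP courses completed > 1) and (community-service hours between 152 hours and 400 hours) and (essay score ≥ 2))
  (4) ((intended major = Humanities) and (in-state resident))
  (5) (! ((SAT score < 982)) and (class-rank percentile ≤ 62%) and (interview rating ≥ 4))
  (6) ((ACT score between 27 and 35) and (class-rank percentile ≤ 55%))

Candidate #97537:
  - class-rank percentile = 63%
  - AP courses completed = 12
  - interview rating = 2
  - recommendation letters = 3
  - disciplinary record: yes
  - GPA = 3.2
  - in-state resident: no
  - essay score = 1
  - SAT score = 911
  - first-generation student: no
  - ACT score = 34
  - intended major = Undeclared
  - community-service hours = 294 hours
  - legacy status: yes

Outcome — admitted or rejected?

Atomic conditions:
  NOT legacy status: yes → false
  disciplinary record: yes → true
  NOT first-generation student: no → true
  GPA ≥ 1.95: 3.2 ≥ 1.95 is true
  first-generation student: no → false
  recommendation letters ≥ 5: 3 ≥ 5 is false
  AP courses completed > 1: 12 > 1 is true
  community-service hours between 152 hours and 400 hours: 294 in [152, 400] is true
  essay score ≥ 2: 1 ≥ 2 is false
  intended major = Humanities: Undeclared == Humanities is false
  in-state resident: no → false
  SAT score < 982: 911 < 982 is true
  class-rank percentile ≤ 62%: 63 ≤ 62 is false
  interview rating ≥ 4: 2 ≥ 4 is false
  ACT score between 27 and 35: 34 in [27, 35] is true
  class-rank percentile ≤ 55%: 63 ≤ 55 is false
Combine:
[1] false AND true AND true = false
[2.3] NOT false = true
[2] true AND false AND true = false
[3] true AND true AND false = false
[4] false AND false = false
[5.1] NOT true = false
[5] false AND false AND false = false
[6] true AND false = false
[root] false OR false OR false OR false OR false OR false = false
Overall: false → rejected

Rejected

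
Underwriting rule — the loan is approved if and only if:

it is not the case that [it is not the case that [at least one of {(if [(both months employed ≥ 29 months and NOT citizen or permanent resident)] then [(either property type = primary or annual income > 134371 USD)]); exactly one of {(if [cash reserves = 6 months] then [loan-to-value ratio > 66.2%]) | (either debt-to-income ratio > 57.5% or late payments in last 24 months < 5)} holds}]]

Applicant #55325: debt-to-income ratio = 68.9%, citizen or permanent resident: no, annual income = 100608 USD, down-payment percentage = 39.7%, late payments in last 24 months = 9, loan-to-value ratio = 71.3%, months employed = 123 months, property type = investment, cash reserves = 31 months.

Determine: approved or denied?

Denied

Atomic conditions:
  months employed ≥ 29 months: 123 ≥ 29 is true
  NOT citizen or permanent resident: no → true
  property type = primary: investment == primary is false
  annual income > 134371 USD: 100608 > 134371 is false
  cash reserves = 6 months: 31 == 6 is false
  loan-to-value ratio > 66.2%: 71.3 > 66.2 is true
  debt-to-income ratio > 57.5%: 68.9 > 57.5 is true
  late payments in last 24 months < 5: 9 < 5 is false
Combine:
[1.1.1.1] true AND true = true
[1.1.1.2] false OR false = false
[1.1.1] true → false = false
[1.1.2.1] false → true (antecedent false ⇒ implication holds) = true
[1.1.2.2] true OR false = true
[1.1.2] exactly-one(true, true) = false
[1.1] false OR false = false
[1] NOT false = true
[root] NOT true = false
Overall: false → denied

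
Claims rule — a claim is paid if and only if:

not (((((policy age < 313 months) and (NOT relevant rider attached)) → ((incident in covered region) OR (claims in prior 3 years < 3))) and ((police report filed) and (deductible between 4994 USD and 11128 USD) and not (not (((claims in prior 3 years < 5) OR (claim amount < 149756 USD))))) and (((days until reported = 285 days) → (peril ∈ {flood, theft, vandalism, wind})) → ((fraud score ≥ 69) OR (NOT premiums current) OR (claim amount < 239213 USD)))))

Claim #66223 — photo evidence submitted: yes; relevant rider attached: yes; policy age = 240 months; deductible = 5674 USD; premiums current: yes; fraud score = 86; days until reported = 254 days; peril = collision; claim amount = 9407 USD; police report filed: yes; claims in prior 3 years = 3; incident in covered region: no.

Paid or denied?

Denied

Atomic conditions:
  policy age < 313 months: 240 < 313 is true
  NOT relevant rider attached: yes → false
  incident in covered region: no → false
  claims in prior 3 years < 3: 3 < 3 is false
  police report filed: yes → true
  deductible between 4994 USD and 11128 USD: 5674 in [4994, 11128] is true
  claims in prior 3 years < 5: 3 < 5 is true
  claim amount < 149756 USD: 9407 < 149756 is true
  days until reported = 285 days: 254 == 285 is false
  peril ∈ {flood, theft, vandalism, wind}: collision is not in the set → false
  fraud score ≥ 69: 86 ≥ 69 is true
  NOT premiums current: yes → false
  claim amount < 239213 USD: 9407 < 239213 is true
Combine:
[1.1.1] true AND false = false
[1.1.2] false OR false = false
[1.1] false → false (antecedent false ⇒ implication holds) = true
[1.2.3.1.1] true OR true = true
[1.2.3.1] NOT true = false
[1.2.3] NOT false = true
[1.2] true AND true AND true = true
[1.3.1] false → false (antecedent false ⇒ implication holds) = true
[1.3.2] true OR false OR true = true
[1.3] true → true = true
[1] true AND true AND true = true
[root] NOT true = false
Overall: false → denied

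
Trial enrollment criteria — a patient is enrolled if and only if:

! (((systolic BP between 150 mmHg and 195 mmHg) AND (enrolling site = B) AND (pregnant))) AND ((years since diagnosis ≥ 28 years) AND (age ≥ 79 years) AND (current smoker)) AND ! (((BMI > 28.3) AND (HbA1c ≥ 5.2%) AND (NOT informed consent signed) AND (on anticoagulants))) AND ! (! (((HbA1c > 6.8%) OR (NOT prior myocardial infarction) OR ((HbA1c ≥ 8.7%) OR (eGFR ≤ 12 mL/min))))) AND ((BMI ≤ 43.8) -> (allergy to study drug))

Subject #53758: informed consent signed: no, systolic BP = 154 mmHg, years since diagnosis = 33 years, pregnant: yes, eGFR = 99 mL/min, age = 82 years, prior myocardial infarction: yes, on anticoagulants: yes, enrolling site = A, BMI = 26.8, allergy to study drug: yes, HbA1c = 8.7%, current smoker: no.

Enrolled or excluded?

Excluded

Atomic conditions:
  systolic BP between 150 mmHg and 195 mmHg: 154 in [150, 195] is true
  enrolling site = B: A == B is false
  pregnant: yes → true
  years since diagnosis ≥ 28 years: 33 ≥ 28 is true
  age ≥ 79 years: 82 ≥ 79 is true
  current smoker: no → false
  BMI > 28.3: 26.8 > 28.3 is false
  HbA1c ≥ 5.2%: 8.7 ≥ 5.2 is true
  NOT informed consent signed: no → true
  on anticoagulants: yes → true
  HbA1c > 6.8%: 8.7 > 6.8 is true
  NOT prior myocardial infarction: yes → false
  HbA1c ≥ 8.7%: 8.7 ≥ 8.7 is true
  eGFR ≤ 12 mL/min: 99 ≤ 12 is false
  BMI ≤ 43.8: 26.8 ≤ 43.8 is true
  allergy to study drug: yes → true
Combine:
[1.1] true AND false AND true = false
[1] NOT false = true
[2] true AND true AND false = false
[3.1] false AND true AND true AND true = false
[3] NOT false = true
[4.1.1.3] true OR false = true
[4.1.1] true OR false OR true = true
[4.1] NOT true = false
[4] NOT false = true
[5] true → true = true
[root] true AND false AND true AND true AND true = false
Overall: false → excluded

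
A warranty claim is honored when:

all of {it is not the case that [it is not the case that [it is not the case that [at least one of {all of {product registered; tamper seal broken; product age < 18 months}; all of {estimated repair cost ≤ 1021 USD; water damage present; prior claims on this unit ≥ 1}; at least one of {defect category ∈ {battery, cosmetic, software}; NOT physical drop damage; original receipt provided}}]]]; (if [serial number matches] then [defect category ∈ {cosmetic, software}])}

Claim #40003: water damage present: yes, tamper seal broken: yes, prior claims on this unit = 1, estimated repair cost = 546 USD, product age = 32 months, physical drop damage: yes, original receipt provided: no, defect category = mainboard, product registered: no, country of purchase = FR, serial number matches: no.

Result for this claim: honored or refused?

Atomic conditions:
  product registered: no → false
  tamper seal broken: yes → true
  product age < 18 months: 32 < 18 is false
  estimated repair cost ≤ 1021 USD: 546 ≤ 1021 is true
  water damage present: yes → true
  prior claims on this unit ≥ 1: 1 ≥ 1 is true
  defect category ∈ {battery, cosmetic, software}: mainboard is not in the set → false
  NOT physical drop damage: yes → false
  original receipt provided: no → false
  serial number matches: no → false
  defect category ∈ {cosmetic, software}: mainboard is not in the set → false
Combine:
[1.1.1.1.1] false AND true AND false = false
[1.1.1.1.2] true AND true AND true = true
[1.1.1.1.3] false OR false OR false = false
[1.1.1.1] false OR true OR false = true
[1.1.1] NOT true = false
[1.1] NOT false = true
[1] NOT true = false
[2] false → false (antecedent false ⇒ implication holds) = true
[root] false AND true = false
Overall: false → refused

Refused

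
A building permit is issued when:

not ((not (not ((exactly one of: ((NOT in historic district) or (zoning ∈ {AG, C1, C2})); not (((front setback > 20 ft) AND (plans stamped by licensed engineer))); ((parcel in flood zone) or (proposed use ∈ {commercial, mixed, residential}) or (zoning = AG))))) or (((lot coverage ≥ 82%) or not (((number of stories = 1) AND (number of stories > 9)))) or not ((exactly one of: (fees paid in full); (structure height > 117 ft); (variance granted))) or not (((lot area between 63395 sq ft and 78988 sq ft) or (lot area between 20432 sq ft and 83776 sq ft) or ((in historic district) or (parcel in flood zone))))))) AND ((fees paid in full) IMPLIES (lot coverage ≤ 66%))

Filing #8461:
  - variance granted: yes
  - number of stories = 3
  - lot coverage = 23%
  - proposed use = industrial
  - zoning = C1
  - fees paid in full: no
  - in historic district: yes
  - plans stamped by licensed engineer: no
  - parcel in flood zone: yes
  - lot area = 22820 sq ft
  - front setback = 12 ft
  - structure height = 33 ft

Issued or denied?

Atomic conditions:
  NOT in historic district: yes → false
  zoning ∈ {AG, C1, C2}: C1 is in the set → true
  front setback > 20 ft: 12 > 20 is false
  plans stamped by licensed engineer: no → false
  parcel in flood zone: yes → true
  proposed use ∈ {commercial, mixed, residential}: industrial is not in the set → false
  zoning = AG: C1 == AG is false
  lot coverage ≥ 82%: 23 ≥ 82 is false
  number of stories = 1: 3 == 1 is false
  number of stories > 9: 3 > 9 is false
  fees paid in full: no → false
  structure height > 117 ft: 33 > 117 is false
  variance granted: yes → true
  lot area between 63395 sq ft and 78988 sq ft: 22820 in [63395, 78988] is false
  lot area between 20432 sq ft and 83776 sq ft: 22820 in [20432, 83776] is true
  in historic district: yes → true
  lot coverage ≤ 66%: 23 ≤ 66 is true
Combine:
[1.1.1.1.1.1] false OR true = true
[1.1.1.1.1.2.1] false AND false = false
[1.1.1.1.1.2] NOT false = true
[1.1.1.1.1.3] true OR false OR false = true
[1.1.1.1.1] exactly-one(true, true, true) = false
[1.1.1.1] NOT false = true
[1.1.1] NOT true = false
[1.1.2.1.2.1] false AND false = false
[1.1.2.1.2] NOT false = true
[1.1.2.1] false OR true = true
[1.1.2.2.1] exactly-one(false, false, true) = true
[1.1.2.2] NOT true = false
[1.1.2.3.1.3] true OR true = true
[1.1.2.3.1] false OR true OR true = true
[1.1.2.3] NOT true = false
[1.1.2] true OR false OR false = true
[1.1] false OR true = true
[1] NOT true = false
[2] false → true (antecedent false ⇒ implication holds) = true
[root] false AND true = false
Overall: false → denied

Denied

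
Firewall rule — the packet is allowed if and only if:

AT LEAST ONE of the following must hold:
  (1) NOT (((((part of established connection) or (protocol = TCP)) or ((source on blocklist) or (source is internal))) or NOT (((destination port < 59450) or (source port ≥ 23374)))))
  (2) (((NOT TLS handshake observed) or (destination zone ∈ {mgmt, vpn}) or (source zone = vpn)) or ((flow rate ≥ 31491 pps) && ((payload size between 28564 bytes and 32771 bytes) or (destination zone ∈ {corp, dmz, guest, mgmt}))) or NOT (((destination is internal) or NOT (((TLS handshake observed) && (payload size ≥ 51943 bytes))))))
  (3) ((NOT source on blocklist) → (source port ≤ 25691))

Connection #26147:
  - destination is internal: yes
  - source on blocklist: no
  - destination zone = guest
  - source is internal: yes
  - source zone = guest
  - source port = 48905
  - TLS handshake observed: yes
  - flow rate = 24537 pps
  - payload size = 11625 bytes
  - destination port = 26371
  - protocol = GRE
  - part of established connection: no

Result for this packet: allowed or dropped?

Atomic conditions:
  part of established connection: no → false
  protocol = TCP: GRE == TCP is false
  source on blocklist: no → false
  source is internal: yes → true
  destination port < 59450: 26371 < 59450 is true
  source port ≥ 23374: 48905 ≥ 23374 is true
  NOT TLS handshake observed: yes → false
  destination zone ∈ {mgmt, vpn}: guest is not in the set → false
  source zone = vpn: guest == vpn is false
  flow rate ≥ 31491 pps: 24537 ≥ 31491 is false
  payload size between 28564 bytes and 32771 bytes: 11625 in [28564, 32771] is false
  destination zone ∈ {corp, dmz, guest, mgmt}: guest is in the set → true
  destination is internal: yes → true
  TLS handshake observed: yes → true
  payload size ≥ 51943 bytes: 11625 ≥ 51943 is false
  NOT source on blocklist: no → true
  source port ≤ 25691: 48905 ≤ 25691 is false
Combine:
[1.1.1.1] false OR false = false
[1.1.1.2] false OR true = true
[1.1.1] false OR true = true
[1.1.2.1] true OR true = true
[1.1.2] NOT true = false
[1.1] true OR false = true
[1] NOT true = false
[2.1] false OR false OR false = false
[2.2.2] false OR true = true
[2.2] false AND true = false
[2.3.1.2.1] true AND false = false
[2.3.1.2] NOT false = true
[2.3.1] true OR true = true
[2.3] NOT true = false
[2] false OR false OR false = false
[3] true → false = false
[root] false OR false OR false = false
Overall: false → dropped

Dropped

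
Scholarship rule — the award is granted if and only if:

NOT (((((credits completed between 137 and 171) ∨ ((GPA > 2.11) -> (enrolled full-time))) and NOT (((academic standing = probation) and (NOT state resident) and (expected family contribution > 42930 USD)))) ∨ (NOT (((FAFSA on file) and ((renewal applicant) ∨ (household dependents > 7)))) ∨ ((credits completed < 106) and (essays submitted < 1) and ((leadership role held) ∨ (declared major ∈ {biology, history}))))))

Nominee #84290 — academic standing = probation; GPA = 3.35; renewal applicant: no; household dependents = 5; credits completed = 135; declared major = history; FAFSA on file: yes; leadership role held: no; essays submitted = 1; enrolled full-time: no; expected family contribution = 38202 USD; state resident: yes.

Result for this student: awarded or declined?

Atomic conditions:
  credits completed between 137 and 171: 135 in [137, 171] is false
  GPA > 2.11: 3.35 > 2.11 is true
  enrolled full-time: no → false
  academic standing = probation: probation == probation is true
  NOT state resident: yes → false
  expected family contribution > 42930 USD: 38202 > 42930 is false
  FAFSA on file: yes → true
  renewal applicant: no → false
  household dependents > 7: 5 > 7 is false
  credits completed < 106: 135 < 106 is false
  essays submitted < 1: 1 < 1 is false
  leadership role held: no → false
  declared major ∈ {biology, history}: history is in the set → true
Combine:
[1.1.1.2] true → false = false
[1.1.1] false OR false = false
[1.1.2.1] true AND false AND false = false
[1.1.2] NOT false = true
[1.1] false AND true = false
[1.2.1.1.2] false OR false = false
[1.2.1.1] true AND false = false
[1.2.1] NOT false = true
[1.2.2.3] false OR true = true
[1.2.2] false AND false AND true = false
[1.2] true OR false = true
[1] false OR true = true
[root] NOT true = false
Overall: false → declined

Declined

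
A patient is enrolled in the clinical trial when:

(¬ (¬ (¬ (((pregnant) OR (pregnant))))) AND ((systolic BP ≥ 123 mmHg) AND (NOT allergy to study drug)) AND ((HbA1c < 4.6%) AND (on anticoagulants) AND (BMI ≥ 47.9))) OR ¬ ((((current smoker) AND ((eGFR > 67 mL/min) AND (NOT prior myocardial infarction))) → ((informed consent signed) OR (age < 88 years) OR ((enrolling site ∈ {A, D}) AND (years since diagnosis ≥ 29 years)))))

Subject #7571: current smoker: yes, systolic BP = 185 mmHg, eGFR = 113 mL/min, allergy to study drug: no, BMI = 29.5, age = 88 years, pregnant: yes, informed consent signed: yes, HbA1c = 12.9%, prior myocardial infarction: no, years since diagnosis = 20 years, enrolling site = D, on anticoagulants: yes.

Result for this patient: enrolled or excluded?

Excluded

Atomic conditions:
  pregnant: yes → true
  systolic BP ≥ 123 mmHg: 185 ≥ 123 is true
  NOT allergy to study drug: no → true
  HbA1c < 4.6%: 12.9 < 4.6 is false
  on anticoagulants: yes → true
  BMI ≥ 47.9: 29.5 ≥ 47.9 is false
  current smoker: yes → true
  eGFR > 67 mL/min: 113 > 67 is true
  NOT prior myocardial infarction: no → true
  informed consent signed: yes → true
  age < 88 years: 88 < 88 is false
  enrolling site ∈ {A, D}: D is in the set → true
  years since diagnosis ≥ 29 years: 20 ≥ 29 is false
Combine:
[1.1.1.1.1] true OR true = true
[1.1.1.1] NOT true = false
[1.1.1] NOT false = true
[1.1] NOT true = false
[1.2] true AND true = true
[1.3] false AND true AND false = false
[1] false AND true AND false = false
[2.1.1.2] true AND true = true
[2.1.1] true AND true = true
[2.1.2.3] true AND false = false
[2.1.2] true OR false OR false = true
[2.1] true → true = true
[2] NOT true = false
[root] false OR false = false
Overall: false → excluded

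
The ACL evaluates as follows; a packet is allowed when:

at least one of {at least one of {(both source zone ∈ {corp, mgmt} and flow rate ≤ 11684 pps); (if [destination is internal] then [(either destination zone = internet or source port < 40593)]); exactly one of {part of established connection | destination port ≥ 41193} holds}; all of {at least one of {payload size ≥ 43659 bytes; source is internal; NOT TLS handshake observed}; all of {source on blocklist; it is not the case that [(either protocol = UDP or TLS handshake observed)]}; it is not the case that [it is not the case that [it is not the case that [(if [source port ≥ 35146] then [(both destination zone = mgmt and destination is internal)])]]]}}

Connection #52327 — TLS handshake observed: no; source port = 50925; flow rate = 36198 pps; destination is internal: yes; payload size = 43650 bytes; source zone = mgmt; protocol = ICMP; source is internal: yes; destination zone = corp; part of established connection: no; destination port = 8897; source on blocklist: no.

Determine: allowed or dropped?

Atomic conditions:
  source zone ∈ {corp, mgmt}: mgmt is in the set → true
  flow rate ≤ 11684 pps: 36198 ≤ 11684 is false
  destination is internal: yes → true
  destination zone = internet: corp == internet is false
  source port < 40593: 50925 < 40593 is false
  part of established connection: no → false
  destination port ≥ 41193: 8897 ≥ 41193 is false
  payload size ≥ 43659 bytes: 43650 ≥ 43659 is false
  source is internal: yes → true
  NOT TLS handshake observed: no → true
  source on blocklist: no → false
  protocol = UDP: ICMP == UDP is false
  TLS handshake observed: no → false
  source port ≥ 35146: 50925 ≥ 35146 is true
  destination zone = mgmt: corp == mgmt is false
Combine:
[1.1] true AND false = false
[1.2.2] false OR false = false
[1.2] true → false = false
[1.3] exactly-one(false, false) = false
[1] false OR false OR false = false
[2.1] false OR true OR true = true
[2.2.2.1] false OR false = false
[2.2.2] NOT false = true
[2.2] false AND true = false
[2.3.1.1.1.2] false AND true = false
[2.3.1.1.1] true → false = false
[2.3.1.1] NOT false = true
[2.3.1] NOT true = false
[2.3] NOT false = true
[2] true AND false AND true = false
[root] false OR false = false
Overall: false → dropped

Dropped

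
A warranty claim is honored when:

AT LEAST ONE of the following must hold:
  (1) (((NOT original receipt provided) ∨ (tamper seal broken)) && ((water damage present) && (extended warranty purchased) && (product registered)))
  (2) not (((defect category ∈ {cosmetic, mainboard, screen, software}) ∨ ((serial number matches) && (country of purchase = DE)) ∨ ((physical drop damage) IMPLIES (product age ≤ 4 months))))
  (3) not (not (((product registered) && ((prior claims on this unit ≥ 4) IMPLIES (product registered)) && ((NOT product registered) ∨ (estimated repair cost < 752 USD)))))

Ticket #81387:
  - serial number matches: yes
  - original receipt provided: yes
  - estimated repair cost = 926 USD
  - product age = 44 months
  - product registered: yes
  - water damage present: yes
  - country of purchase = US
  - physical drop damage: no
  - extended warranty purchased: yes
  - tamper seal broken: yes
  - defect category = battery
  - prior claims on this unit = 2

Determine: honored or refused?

Atomic conditions:
  NOT original receipt provided: yes → false
  tamper seal broken: yes → true
  water damage present: yes → true
  extended warranty purchased: yes → true
  product registered: yes → true
  defect category ∈ {cosmetic, mainboard, screen, software}: battery is not in the set → false
  serial number matches: yes → true
  country of purchase = DE: US == DE is false
  physical drop damage: no → false
  product age ≤ 4 months: 44 ≤ 4 is false
  prior claims on this unit ≥ 4: 2 ≥ 4 is false
  NOT product registered: yes → false
  estimated repair cost < 752 USD: 926 < 752 is false
Combine:
[1.1] false OR true = true
[1.2] true AND true AND true = true
[1] true AND true = true
[2.1.2] true AND false = false
[2.1.3] false → false (antecedent false ⇒ implication holds) = true
[2.1] false OR false OR true = true
[2] NOT true = false
[3.1.1.2] false → true (antecedent false ⇒ implication holds) = true
[3.1.1.3] false OR false = false
[3.1.1] true AND true AND false = false
[3.1] NOT false = true
[3] NOT true = false
[root] true OR false OR false = true
Overall: true → honored

Honored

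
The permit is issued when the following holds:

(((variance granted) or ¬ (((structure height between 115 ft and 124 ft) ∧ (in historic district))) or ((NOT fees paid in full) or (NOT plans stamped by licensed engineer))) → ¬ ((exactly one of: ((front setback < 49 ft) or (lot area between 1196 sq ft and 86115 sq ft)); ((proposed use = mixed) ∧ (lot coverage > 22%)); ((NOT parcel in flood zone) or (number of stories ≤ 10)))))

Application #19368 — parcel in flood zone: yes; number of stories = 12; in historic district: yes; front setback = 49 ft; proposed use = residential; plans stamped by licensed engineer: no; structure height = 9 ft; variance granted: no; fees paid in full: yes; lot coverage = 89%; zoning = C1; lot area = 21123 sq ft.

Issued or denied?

Denied

Atomic conditions:
  variance granted: no → false
  structure height between 115 ft and 124 ft: 9 in [115, 124] is false
  in historic district: yes → true
  NOT fees paid in full: yes → false
  NOT plans stamped by licensed engineer: no → true
  front setback < 49 ft: 49 < 49 is false
  lot area between 1196 sq ft and 86115 sq ft: 21123 in [1196, 86115] is true
  proposed use = mixed: residential == mixed is false
  lot coverage > 22%: 89 > 22 is true
  NOT parcel in flood zone: yes → false
  number of stories ≤ 10: 12 ≤ 10 is false
Combine:
[1.2.1] false AND true = false
[1.2] NOT false = true
[1.3] false OR true = true
[1] false OR true OR true = true
[2.1.1] false OR true = true
[2.1.2] false AND true = false
[2.1.3] false OR false = false
[2.1] exactly-one(true, false, false) = true
[2] NOT true = false
[root] true → false = false
Overall: false → denied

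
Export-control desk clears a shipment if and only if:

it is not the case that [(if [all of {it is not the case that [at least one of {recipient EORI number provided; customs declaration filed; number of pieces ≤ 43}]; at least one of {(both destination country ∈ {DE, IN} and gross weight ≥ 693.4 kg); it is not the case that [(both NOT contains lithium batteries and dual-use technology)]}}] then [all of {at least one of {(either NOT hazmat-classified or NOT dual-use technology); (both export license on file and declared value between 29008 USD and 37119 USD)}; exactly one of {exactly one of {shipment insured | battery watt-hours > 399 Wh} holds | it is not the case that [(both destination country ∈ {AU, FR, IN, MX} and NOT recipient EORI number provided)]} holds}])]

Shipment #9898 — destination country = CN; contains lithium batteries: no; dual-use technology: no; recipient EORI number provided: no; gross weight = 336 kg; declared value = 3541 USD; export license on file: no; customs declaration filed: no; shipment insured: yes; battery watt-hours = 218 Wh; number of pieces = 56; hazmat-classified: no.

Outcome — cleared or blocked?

Cleared

Atomic conditions:
  recipient EORI number provided: no → false
  customs declaration filed: no → false
  number of pieces ≤ 43: 56 ≤ 43 is false
  destination country ∈ {DE, IN}: CN is not in the set → false
  gross weight ≥ 693.4 kg: 336 ≥ 693.4 is false
  NOT contains lithium batteries: no → true
  dual-use technology: no → false
  NOT hazmat-classified: no → true
  NOT dual-use technology: no → true
  export license on file: no → false
  declared value between 29008 USD and 37119 USD: 3541 in [29008, 37119] is false
  shipment insured: yes → true
  battery watt-hours > 399 Wh: 218 > 399 is false
  destination country ∈ {AU, FR, IN, MX}: CN is not in the set → false
  NOT recipient EORI number provided: no → true
Combine:
[1.1.1.1] false OR false OR false = false
[1.1.1] NOT false = true
[1.1.2.1] false AND false = false
[1.1.2.2.1] true AND false = false
[1.1.2.2] NOT false = true
[1.1.2] false OR true = true
[1.1] true AND true = true
[1.2.1.1] true OR true = true
[1.2.1.2] false AND false = false
[1.2.1] true OR false = true
[1.2.2.1] exactly-one(true, false) = true
[1.2.2.2.1] false AND true = false
[1.2.2.2] NOT false = true
[1.2.2] exactly-one(true, true) = false
[1.2] true AND false = false
[1] true → false = false
[root] NOT false = true
Overall: true → cleared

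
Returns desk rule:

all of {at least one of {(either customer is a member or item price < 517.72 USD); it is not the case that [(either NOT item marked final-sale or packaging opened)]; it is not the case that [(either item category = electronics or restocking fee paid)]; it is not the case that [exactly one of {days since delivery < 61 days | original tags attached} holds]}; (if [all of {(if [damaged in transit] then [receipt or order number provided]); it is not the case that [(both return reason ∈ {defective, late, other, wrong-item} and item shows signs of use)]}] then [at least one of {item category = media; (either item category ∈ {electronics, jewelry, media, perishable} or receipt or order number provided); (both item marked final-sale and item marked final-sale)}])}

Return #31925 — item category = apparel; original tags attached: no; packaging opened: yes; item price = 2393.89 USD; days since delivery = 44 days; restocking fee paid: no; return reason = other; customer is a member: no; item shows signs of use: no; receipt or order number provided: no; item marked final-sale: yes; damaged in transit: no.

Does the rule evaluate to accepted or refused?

Atomic conditions:
  customer is a member: no → false
  item price < 517.72 USD: 2393.89 < 517.72 is false
  NOT item marked final-sale: yes → false
  packaging opened: yes → true
  item category = electronics: apparel == electronics is false
  restocking fee paid: no → false
  days since delivery < 61 days: 44 < 61 is true
  original tags attached: no → false
  damaged in transit: no → false
  receipt or order number provided: no → false
  return reason ∈ {defective, late, other, wrong-item}: other is in the set → true
  item shows signs of use: no → false
  item category = media: apparel == media is false
  item category ∈ {electronics, jewelry, media, perishable}: apparel is not in the set → false
  item marked final-sale: yes → true
Combine:
[1.1] false OR false = false
[1.2.1] false OR true = true
[1.2] NOT true = false
[1.3.1] false OR false = false
[1.3] NOT false = true
[1.4.1] exactly-one(true, false) = true
[1.4] NOT true = false
[1] false OR false OR true OR false = true
[2.1.1] false → false (antecedent false ⇒ implication holds) = true
[2.1.2.1] true AND false = false
[2.1.2] NOT false = true
[2.1] true AND true = true
[2.2.2] false OR false = false
[2.2.3] true AND true = true
[2.2] false OR false OR true = true
[2] true → true = true
[root] true AND true = true
Overall: true → accepted

Accepted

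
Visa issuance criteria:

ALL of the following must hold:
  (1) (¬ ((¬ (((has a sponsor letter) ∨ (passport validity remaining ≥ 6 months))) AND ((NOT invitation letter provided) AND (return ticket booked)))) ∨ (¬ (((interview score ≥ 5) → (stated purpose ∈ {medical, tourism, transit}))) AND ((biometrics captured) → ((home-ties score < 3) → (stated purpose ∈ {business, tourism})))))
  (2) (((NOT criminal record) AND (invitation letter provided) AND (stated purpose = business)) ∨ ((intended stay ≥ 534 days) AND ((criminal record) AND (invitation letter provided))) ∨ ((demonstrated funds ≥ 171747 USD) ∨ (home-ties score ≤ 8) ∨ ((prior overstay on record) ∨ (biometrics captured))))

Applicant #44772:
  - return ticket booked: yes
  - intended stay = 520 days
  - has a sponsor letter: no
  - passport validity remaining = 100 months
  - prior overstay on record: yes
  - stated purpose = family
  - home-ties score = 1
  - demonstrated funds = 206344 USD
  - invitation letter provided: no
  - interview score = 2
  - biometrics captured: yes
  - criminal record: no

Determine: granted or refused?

Granted

Atomic conditions:
  has a sponsor letter: no → false
  passport validity remaining ≥ 6 months: 100 ≥ 6 is true
  NOT invitation letter provided: no → true
  return ticket booked: yes → true
  interview score ≥ 5: 2 ≥ 5 is false
  stated purpose ∈ {medical, tourism, transit}: family is not in the set → false
  biometrics captured: yes → true
  home-ties score < 3: 1 < 3 is true
  stated purpose ∈ {business, tourism}: family is not in the set → false
  NOT criminal record: no → true
  invitation letter provided: no → false
  stated purpose = business: family == business is false
  intended stay ≥ 534 days: 520 ≥ 534 is false
  criminal record: no → false
  demonstrated funds ≥ 171747 USD: 206344 ≥ 171747 is true
  home-ties score ≤ 8: 1 ≤ 8 is true
  prior overstay on record: yes → true
Combine:
[1.1.1.1.1] false OR true = true
[1.1.1.1] NOT true = false
[1.1.1.2] true AND true = true
[1.1.1] false AND true = false
[1.1] NOT false = true
[1.2.1.1] false → false (antecedent false ⇒ implication holds) = true
[1.2.1] NOT true = false
[1.2.2.2] true → false = false
[1.2.2] true → false = false
[1.2] false AND false = false
[1] true OR false = true
[2.1] true AND false AND false = false
[2.2.2] false AND false = false
[2.2] false AND false = false
[2.3.3] true OR true = true
[2.3] true OR true OR true = true
[2] false OR false OR true = true
[root] true AND true = true
Overall: true → granted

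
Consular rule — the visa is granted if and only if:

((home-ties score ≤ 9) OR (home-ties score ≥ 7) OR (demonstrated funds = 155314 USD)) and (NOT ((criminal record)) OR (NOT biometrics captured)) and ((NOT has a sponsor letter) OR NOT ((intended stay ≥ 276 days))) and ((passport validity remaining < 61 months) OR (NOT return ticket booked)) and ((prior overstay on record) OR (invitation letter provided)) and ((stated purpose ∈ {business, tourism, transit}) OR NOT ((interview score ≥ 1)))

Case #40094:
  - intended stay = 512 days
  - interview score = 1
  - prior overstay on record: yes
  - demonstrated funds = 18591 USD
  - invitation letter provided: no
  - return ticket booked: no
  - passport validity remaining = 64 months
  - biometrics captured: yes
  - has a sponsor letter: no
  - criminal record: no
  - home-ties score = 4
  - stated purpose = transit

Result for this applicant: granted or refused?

Atomic conditions:
  home-ties score ≤ 9: 4 ≤ 9 is true
  home-ties score ≥ 7: 4 ≥ 7 is false
  demonstrated funds = 155314 USD: 18591 == 155314 is false
  criminal record: no → false
  NOT biometrics captured: yes → false
  NOT has a sponsor letter: no → true
  intended stay ≥ 276 days: 512 ≥ 276 is true
  passport validity remaining < 61 months: 64 < 61 is false
  NOT return ticket booked: no → true
  prior overstay on record: yes → true
  invitation letter provided: no → false
  stated purpose ∈ {business, tourism, transit}: transit is in the set → true
  interview score ≥ 1: 1 ≥ 1 is true
Combine:
[1] true OR false OR false = true
[2.1] NOT false = true
[2] true OR false = true
[3.2] NOT true = false
[3] true OR false = true
[4] false OR true = true
[5] true OR false = true
[6.2] NOT true = false
[6] true OR false = true
[root] true AND true AND true AND true AND true AND true = true
Overall: true → granted

Granted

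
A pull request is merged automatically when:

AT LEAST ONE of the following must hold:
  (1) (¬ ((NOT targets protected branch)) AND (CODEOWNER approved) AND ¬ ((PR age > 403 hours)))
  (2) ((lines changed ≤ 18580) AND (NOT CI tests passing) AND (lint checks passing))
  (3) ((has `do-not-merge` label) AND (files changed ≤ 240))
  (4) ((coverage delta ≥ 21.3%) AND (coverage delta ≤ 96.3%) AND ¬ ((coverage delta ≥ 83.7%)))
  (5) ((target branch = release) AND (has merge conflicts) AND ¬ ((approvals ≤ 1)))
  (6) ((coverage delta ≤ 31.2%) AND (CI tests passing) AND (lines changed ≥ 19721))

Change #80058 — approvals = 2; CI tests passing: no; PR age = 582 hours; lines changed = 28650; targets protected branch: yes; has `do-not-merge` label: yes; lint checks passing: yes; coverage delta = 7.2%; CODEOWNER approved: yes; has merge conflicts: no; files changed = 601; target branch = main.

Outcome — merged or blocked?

Atomic conditions:
  NOT targets protected branch: yes → false
  CODEOWNER approved: yes → true
  PR age > 403 hours: 582 > 403 is true
  lines changed ≤ 18580: 28650 ≤ 18580 is false
  NOT CI tests passing: no → true
  lint checks passing: yes → true
  has `do-not-merge` label: yes → true
  files changed ≤ 240: 601 ≤ 240 is false
  coverage delta ≥ 21.3%: 7.2 ≥ 21.3 is false
  coverage delta ≤ 96.3%: 7.2 ≤ 96.3 is true
  coverage delta ≥ 83.7%: 7.2 ≥ 83.7 is false
  target branch = release: main == release is false
  has merge conflicts: no → false
  approvals ≤ 1: 2 ≤ 1 is false
  coverage delta ≤ 31.2%: 7.2 ≤ 31.2 is true
  CI tests passing: no → false
  lines changed ≥ 19721: 28650 ≥ 19721 is true
Combine:
[1.1] NOT false = true
[1.3] NOT true = false
[1] true AND true AND false = false
[2] false AND true AND true = false
[3] true AND false = false
[4.3] NOT false = true
[4] false AND true AND true = false
[5.3] NOT false = true
[5] false AND false AND true = false
[6] true AND false AND true = false
[root] false OR false OR false OR false OR false OR false = false
Overall: false → blocked

Blocked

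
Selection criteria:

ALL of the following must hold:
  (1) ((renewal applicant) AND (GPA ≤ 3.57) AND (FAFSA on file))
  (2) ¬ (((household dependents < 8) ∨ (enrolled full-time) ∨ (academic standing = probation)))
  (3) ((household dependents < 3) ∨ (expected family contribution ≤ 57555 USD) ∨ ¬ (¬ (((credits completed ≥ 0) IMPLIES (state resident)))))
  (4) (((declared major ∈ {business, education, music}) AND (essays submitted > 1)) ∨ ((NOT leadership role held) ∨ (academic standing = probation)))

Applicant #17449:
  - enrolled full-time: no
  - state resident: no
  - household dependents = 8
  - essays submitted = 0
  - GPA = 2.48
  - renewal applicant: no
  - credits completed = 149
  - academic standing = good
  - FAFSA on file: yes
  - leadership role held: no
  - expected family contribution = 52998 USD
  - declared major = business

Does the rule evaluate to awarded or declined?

Declined

Atomic conditions:
  renewal applicant: no → false
  GPA ≤ 3.57: 2.48 ≤ 3.57 is true
  FAFSA on file: yes → true
  household dependents < 8: 8 < 8 is false
  enrolled full-time: no → false
  academic standing = probation: good == probation is false
  household dependents < 3: 8 < 3 is false
  expected family contribution ≤ 57555 USD: 52998 ≤ 57555 is true
  credits completed ≥ 0: 149 ≥ 0 is true
  state resident: no → false
  declared major ∈ {business, education, music}: business is in the set → true
  essays submitted > 1: 0 > 1 is false
  NOT leadership role held: no → true
Combine:
[1] false AND true AND true = false
[2.1] false OR false OR false = false
[2] NOT false = true
[3.3.1.1] true → false = false
[3.3.1] NOT false = true
[3.3] NOT true = false
[3] false OR true OR false = true
[4.1] true AND false = false
[4.2] true OR false = true
[4] false OR true = true
[root] false AND true AND true AND true = false
Overall: false → declined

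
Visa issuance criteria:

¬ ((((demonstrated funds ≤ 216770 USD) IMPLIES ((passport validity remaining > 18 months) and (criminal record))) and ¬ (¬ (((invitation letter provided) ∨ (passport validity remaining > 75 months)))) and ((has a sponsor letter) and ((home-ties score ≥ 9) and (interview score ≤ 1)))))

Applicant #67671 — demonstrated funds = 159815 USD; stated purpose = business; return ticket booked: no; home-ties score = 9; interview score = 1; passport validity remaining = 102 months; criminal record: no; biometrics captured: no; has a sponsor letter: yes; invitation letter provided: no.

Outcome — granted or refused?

Atomic conditions:
  demonstrated funds ≤ 216770 USD: 159815 ≤ 216770 is true
  passport validity remaining > 18 months: 102 > 18 is true
  criminal record: no → false
  invitation letter provided: no → false
  passport validity remaining > 75 months: 102 > 75 is true
  has a sponsor letter: yes → true
  home-ties score ≥ 9: 9 ≥ 9 is true
  interview score ≤ 1: 1 ≤ 1 is true
Combine:
[1.1.2] true AND false = false
[1.1] true → false = false
[1.2.1.1] false OR true = true
[1.2.1] NOT true = false
[1.2] NOT false = true
[1.3.2] true AND true = true
[1.3] true AND true = true
[1] false AND true AND true = false
[root] NOT false = true
Overall: true → granted

Granted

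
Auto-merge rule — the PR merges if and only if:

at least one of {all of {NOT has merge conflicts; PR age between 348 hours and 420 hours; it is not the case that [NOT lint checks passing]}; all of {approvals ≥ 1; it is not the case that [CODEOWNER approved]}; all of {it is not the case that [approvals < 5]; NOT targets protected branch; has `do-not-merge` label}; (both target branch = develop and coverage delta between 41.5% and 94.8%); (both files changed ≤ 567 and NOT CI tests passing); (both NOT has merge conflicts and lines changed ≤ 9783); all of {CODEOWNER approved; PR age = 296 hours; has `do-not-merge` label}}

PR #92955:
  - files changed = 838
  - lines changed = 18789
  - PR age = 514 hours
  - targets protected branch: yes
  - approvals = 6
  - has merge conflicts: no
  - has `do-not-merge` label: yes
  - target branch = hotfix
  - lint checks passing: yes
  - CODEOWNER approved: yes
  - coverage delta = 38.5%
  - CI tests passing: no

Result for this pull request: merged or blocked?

Atomic conditions:
  NOT has merge conflicts: no → true
  PR age between 348 hours and 420 hours: 514 in [348, 420] is false
  NOT lint checks passing: yes → false
  approvals ≥ 1: 6 ≥ 1 is true
  CODEOWNER approved: yes → true
  approvals < 5: 6 < 5 is false
  NOT targets protected branch: yes → false
  has `do-not-merge` label: yes → true
  target branch = develop: hotfix == develop is false
  coverage delta between 41.5% and 94.8%: 38.5 in [41.5, 94.8] is false
  files changed ≤ 567: 838 ≤ 567 is false
  NOT CI tests passing: no → true
  lines changed ≤ 9783: 18789 ≤ 9783 is false
  PR age = 296 hours: 514 == 296 is false
Combine:
[1.3] NOT false = true
[1] true AND false AND true = false
[2.2] NOT true = false
[2] true AND false = false
[3.1] NOT false = true
[3] true AND false AND true = false
[4] false AND false = false
[5] false AND true = false
[6] true AND false = false
[7] true AND false AND true = false
[root] false OR false OR false OR false OR false OR false OR false = false
Overall: false → blocked

Blocked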